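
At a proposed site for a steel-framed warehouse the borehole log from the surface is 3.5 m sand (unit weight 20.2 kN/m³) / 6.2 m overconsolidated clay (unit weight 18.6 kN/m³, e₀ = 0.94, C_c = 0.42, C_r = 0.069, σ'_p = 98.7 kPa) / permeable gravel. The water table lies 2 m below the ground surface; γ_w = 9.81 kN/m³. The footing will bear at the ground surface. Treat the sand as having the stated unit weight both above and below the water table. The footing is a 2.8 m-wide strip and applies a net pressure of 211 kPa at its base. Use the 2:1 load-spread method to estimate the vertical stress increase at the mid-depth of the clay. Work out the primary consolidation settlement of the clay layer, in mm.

Mid-depth of clay below the ground surface: z = 3.5 + 6.2/2 = 6.6 m.
Total vertical stress at mid-clay: σ_v = 20.2×3.5 + 18.6×3.1 = 128.36 kPa.
Pore pressure: u = 9.81×(6.6 − 2) = 45.126 kPa.
Initial effective stress: σ'_0 = σ_v − u = 128.36 − 45.126 = 83.234 kPa.
Stress increase at mid-clay by the 2:1 spreading method:
Δσ = qB/(B+z) = 211×2.8/(2.8+6.6) = 62.851 kPa
Final effective stress: σ'_f = 83.234 + 62.851 = 146.08 kPa.
σ'_f = 146.08 > σ'_p = 98.7 kPa, so the stress path crosses the preconsolidation pressure — recompression up to σ'_p, then virgin compression beyond:
S_c = H/(1+e₀)·[C_r·log₁₀(σ'_p/σ'_0) + C_c·log₁₀(σ'_f/σ'_p)]
    = 6.2/1.94 × [0.069×log₁₀(98.7/83.234) + 0.42×log₁₀(146.08/98.7)]
    = 3.1959 × [0.0051071 + 0.071515] = 0.2449 m

S_c ≈ 245 mm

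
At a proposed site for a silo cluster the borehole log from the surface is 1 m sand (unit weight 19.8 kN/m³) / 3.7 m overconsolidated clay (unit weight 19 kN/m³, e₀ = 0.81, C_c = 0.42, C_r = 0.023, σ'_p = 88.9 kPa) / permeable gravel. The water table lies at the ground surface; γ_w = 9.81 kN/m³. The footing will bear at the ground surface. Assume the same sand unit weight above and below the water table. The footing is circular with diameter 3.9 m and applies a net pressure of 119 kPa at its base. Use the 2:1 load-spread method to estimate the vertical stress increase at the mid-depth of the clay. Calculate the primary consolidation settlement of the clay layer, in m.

Mid-depth of clay below the ground surface: z = 1 + 3.7/2 = 2.85 m.
Total vertical stress at mid-clay: σ_v = 19.8×1 + 19×1.85 = 54.95 kPa.
Pore pressure: u = 9.81×(2.85 − 0) = 27.959 kPa.
Initial effective stress: σ'_0 = σ_v − u = 54.95 − 27.959 = 26.991 kPa.
Stress increase at mid-clay by the 2:1 spreading method:
Δσ ≈ qD²/(D+z)² = 119×3.9²/(3.9+2.85)² = 39.725 kPa
Final effective stress: σ'_f = 26.991 + 39.725 = 66.716 kPa.
σ'_f = 66.716 ≤ σ'_p = 88.9 kPa, so the clay remains overconsolidated and only the recompression index applies:
S_c = C_r·H/(1+e₀)·log₁₀(σ'_f/σ'_0) = 0.023×3.7/1.81×log₁₀(66.716/26.991)
    = 0.047017 × 0.39301 = 0.01848 m

S_c ≈ 0.0185 m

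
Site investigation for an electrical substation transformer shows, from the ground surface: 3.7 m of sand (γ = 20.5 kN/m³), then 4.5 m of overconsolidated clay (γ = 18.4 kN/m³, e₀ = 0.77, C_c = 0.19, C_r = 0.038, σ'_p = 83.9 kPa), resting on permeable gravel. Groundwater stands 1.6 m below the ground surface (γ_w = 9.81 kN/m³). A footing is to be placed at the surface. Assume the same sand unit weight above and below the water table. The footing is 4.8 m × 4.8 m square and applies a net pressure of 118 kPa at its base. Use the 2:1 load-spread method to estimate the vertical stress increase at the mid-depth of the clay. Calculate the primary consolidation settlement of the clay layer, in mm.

S_c ≈ 37.8 mm

Mid-depth of clay below the ground surface: z = 3.7 + 4.5/2 = 5.95 m.
Total vertical stress at mid-clay: σ_v = 20.5×3.7 + 18.4×2.25 = 117.25 kPa.
Pore pressure: u = 9.81×(5.95 − 1.6) = 42.673 kPa.
Initial effective stress: σ'_0 = σ_v − u = 117.25 − 42.673 = 74.577 kPa.
Stress increase at mid-clay by the 2:1 spreading method:
Δσ = qBL/((B+z)(L+z)) = 118×4.8×4.8/((4.8+5.95)(4.8+5.95)) = 23.526 kPa
Final effective stress: σ'_f = 74.577 + 23.526 = 98.103 kPa.
σ'_f = 98.103 > σ'_p = 83.9 kPa, so the stress path crosses the preconsolidation pressure — recompression up to σ'_p, then virgin compression beyond:
S_c = H/(1+e₀)·[C_r·log₁₀(σ'_p/σ'_0) + C_c·log₁₀(σ'_f/σ'_p)]
    = 4.5/1.77 × [0.038×log₁₀(83.9/74.577) + 0.19×log₁₀(98.103/83.9)]
    = 2.5424 × [0.001944 + 0.012905] = 0.03775 m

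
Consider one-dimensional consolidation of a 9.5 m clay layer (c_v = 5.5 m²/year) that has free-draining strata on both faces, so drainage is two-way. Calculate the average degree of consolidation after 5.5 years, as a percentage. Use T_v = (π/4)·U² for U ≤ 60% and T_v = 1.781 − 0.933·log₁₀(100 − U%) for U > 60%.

U ≈ 97 %

Drainage path length: H_d = H/2 = 4.75 m (double drainage).
T_v = c_v·t/H_d² = 5.5×5.5/4.75² = 1.3407.
T_v = 1.3407 corresponds to the U > 60% branch:
U = 1 − 10^((1.781 − T_v)/0.933)/100 = 0.9704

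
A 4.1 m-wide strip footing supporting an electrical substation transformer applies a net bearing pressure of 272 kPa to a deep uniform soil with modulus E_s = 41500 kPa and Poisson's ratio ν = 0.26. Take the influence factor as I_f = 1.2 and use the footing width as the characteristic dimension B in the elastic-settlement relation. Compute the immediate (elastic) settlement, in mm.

S_e ≈ 30.1 mm

Immediate (elastic) settlement: S_e = q·B·(1−ν²)/E_s · I_f.
S_e = 272 × 4.1 × (1 − 0.26²) / 41500 × 1.2
    = 272 × 4.1 × 0.9324 / 41500 × 1.2
    = 0.03007 m = 30.07 mm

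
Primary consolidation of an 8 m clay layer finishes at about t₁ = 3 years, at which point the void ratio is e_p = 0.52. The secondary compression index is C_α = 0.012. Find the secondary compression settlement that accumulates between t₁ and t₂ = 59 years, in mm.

Secondary compression: S_s = C_α·H/(1+e_p)·log₁₀(t₂/t₁)
S_s = 0.012×8/(1+0.52)×log₁₀(59/3)
    = 0.06316 × 1.294 = 0.08171 m

S_s ≈ 81.7 mm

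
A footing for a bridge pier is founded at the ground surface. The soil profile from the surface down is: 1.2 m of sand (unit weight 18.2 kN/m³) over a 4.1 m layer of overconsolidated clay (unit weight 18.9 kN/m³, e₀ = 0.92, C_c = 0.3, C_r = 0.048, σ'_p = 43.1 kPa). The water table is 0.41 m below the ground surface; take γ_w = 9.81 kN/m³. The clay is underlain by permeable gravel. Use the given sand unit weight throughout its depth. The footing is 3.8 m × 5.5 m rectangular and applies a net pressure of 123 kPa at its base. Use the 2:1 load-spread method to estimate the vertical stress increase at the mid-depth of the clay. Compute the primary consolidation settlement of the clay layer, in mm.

Mid-depth of clay below the ground surface: z = 1.2 + 4.1/2 = 3.25 m.
Total vertical stress at mid-clay: σ_v = 18.2×1.2 + 18.9×2.05 = 60.585 kPa.
Pore pressure: u = 9.81×(3.25 − 0.41) = 27.86 kPa.
Initial effective stress: σ'_0 = σ_v − u = 60.585 − 27.86 = 32.725 kPa.
Stress increase at mid-clay by the 2:1 spreading method:
Δσ = qBL/((B+z)(L+z)) = 123×3.8×5.5/((3.8+3.25)(5.5+3.25)) = 41.673 kPa
Final effective stress: σ'_f = 32.725 + 41.673 = 74.398 kPa.
σ'_f = 74.398 > σ'_p = 43.1 kPa, so the stress path crosses the preconsolidation pressure — recompression up to σ'_p, then virgin compression beyond:
S_c = H/(1+e₀)·[C_r·log₁₀(σ'_p/σ'_0) + C_c·log₁₀(σ'_f/σ'_p)]
    = 4.1/1.92 × [0.048×log₁₀(43.1/32.725) + 0.3×log₁₀(74.398/43.1)]
    = 2.1354 × [0.0057407 + 0.071125] = 0.1641 m

S_c ≈ 164 mm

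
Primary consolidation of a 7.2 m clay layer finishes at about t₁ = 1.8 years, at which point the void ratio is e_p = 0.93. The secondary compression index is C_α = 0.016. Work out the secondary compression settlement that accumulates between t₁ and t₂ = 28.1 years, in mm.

Secondary compression: S_s = C_α·H/(1+e_p)·log₁₀(t₂/t₁)
S_s = 0.016×7.2/(1+0.93)×log₁₀(28.1/1.8)
    = 0.05969 × 1.193 = 0.07124 m

S_s ≈ 71.2 mm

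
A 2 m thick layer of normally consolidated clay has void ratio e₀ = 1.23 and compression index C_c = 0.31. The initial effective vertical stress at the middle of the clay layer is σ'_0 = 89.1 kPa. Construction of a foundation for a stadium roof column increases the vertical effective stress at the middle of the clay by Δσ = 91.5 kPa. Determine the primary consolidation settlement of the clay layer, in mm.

S_c ≈ 85.3 mm

Final effective stress: σ'_f = σ'_0 + Δσ = 89.1 + 91.5 = 180.6 kPa.
Normally consolidated clay, so the full stress increment lies on the virgin compression line:
S_c = C_c·H/(1+e₀)·log₁₀(σ'_f/σ'_0) = 0.31×2/(1+1.23)×log₁₀(180.6/89.1)
    = 0.27803 × 0.30684 = 0.08531 m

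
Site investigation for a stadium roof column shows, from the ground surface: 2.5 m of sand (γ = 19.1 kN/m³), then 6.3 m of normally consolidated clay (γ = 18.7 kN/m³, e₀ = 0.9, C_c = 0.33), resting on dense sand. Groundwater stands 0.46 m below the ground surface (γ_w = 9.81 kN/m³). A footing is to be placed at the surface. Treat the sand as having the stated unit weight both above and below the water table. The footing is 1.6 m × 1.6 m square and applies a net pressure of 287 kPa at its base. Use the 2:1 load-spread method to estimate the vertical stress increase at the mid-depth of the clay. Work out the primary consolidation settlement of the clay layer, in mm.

S_c ≈ 106 mm

Mid-depth of clay below the ground surface: z = 2.5 + 6.3/2 = 5.65 m.
Total vertical stress at mid-clay: σ_v = 19.1×2.5 + 18.7×3.15 = 106.66 kPa.
Pore pressure: u = 9.81×(5.65 − 0.46) = 50.914 kPa.
Initial effective stress: σ'_0 = σ_v − u = 106.66 − 50.914 = 55.746 kPa.
Stress increase at mid-clay by the 2:1 spreading method:
Δσ = qBL/((B+z)(L+z)) = 287×1.6×1.6/((1.6+5.65)(1.6+5.65)) = 13.978 kPa
Final effective stress: σ'_f = σ'_0 + Δσ = 55.746 + 13.978 = 69.724 kPa.
Normally consolidated clay, so the full stress increment lies on the virgin compression line:
S_c = C_c·H/(1+e₀)·log₁₀(σ'_f/σ'_0) = 0.33×6.3/(1+0.9)×log₁₀(69.724/55.746)
    = 1.0942 × 0.097169 = 0.1063 m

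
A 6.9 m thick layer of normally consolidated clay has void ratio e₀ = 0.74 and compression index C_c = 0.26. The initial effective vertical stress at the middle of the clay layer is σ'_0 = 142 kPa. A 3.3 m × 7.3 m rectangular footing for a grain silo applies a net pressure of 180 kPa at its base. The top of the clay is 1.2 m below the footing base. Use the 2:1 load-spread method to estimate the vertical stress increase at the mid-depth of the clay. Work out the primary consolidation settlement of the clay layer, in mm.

Mid-depth of clay below the footing base: z = 1.2 + 6.9/2 = 4.65 m.
Stress increase at mid-clay by the 2:1 spreading method:
Δσ = qBL/((B+z)(L+z)) = 180×3.3×7.3/((3.3+4.65)(7.3+4.65)) = 45.643 kPa
Final effective stress: σ'_f = σ'_0 + Δσ = 142 + 45.643 = 187.64 kPa.
Normally consolidated clay, so the full stress increment lies on the virgin compression line:
S_c = C_c·H/(1+e₀)·log₁₀(σ'_f/σ'_0) = 0.26×6.9/(1+0.74)×log₁₀(187.64/142)
    = 1.031 × 0.12104 = 0.1248 m

S_c ≈ 125 mm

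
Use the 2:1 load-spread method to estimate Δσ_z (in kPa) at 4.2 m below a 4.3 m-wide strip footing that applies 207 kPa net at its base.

Δσ_z ≈ 105 kPa

By the 2:1 method the load spreads at 1 horizontal : 2 vertical, so at depth z the loaded area has grown by z in each plan dimension:
Δσ = qB/(B+z) = 207×4.3/(4.3+4.2) = 104.72 kPa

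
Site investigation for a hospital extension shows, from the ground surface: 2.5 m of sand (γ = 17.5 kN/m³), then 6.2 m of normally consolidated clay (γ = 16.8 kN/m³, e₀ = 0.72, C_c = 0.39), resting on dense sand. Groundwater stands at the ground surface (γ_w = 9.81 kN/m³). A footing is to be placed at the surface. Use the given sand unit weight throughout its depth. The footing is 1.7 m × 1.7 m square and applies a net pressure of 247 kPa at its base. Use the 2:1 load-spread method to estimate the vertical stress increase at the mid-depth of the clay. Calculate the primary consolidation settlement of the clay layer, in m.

S_c ≈ 0.173 m

Mid-depth of clay below the ground surface: z = 2.5 + 6.2/2 = 5.6 m.
Total vertical stress at mid-clay: σ_v = 17.5×2.5 + 16.8×3.1 = 95.83 kPa.
Pore pressure: u = 9.81×(5.6 − 0) = 54.936 kPa.
Initial effective stress: σ'_0 = σ_v − u = 95.83 − 54.936 = 40.894 kPa.
Stress increase at mid-clay by the 2:1 spreading method:
Δσ = qBL/((B+z)(L+z)) = 247×1.7×1.7/((1.7+5.6)(1.7+5.6)) = 13.395 kPa
Final effective stress: σ'_f = σ'_0 + Δσ = 40.894 + 13.395 = 54.289 kPa.
Normally consolidated clay, so the full stress increment lies on the virgin compression line:
S_c = C_c·H/(1+e₀)·log₁₀(σ'_f/σ'_0) = 0.39×6.2/(1+0.72)×log₁₀(54.289/40.894)
    = 1.4058 × 0.12305 = 0.173 m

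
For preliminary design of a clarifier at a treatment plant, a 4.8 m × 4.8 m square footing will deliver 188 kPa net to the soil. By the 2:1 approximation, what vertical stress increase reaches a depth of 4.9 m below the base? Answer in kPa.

Δσ_z ≈ 46 kPa

By the 2:1 method the load spreads at 1 horizontal : 2 vertical, so at depth z the loaded area has grown by z in each plan dimension:
Δσ = qBL/((B+z)(L+z)) = 188×4.8×4.8/((4.8+4.9)(4.8+4.9)) = 46.036 kPa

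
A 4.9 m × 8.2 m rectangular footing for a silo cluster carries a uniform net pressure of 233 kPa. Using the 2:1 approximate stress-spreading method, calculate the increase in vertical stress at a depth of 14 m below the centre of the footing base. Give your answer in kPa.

By the 2:1 method the load spreads at 1 horizontal : 2 vertical, so at depth z the loaded area has grown by z in each plan dimension:
Δσ = qBL/((B+z)(L+z)) = 233×4.9×8.2/((4.9+14)(8.2+14)) = 22.313 kPa

Δσ_z ≈ 22.3 kPa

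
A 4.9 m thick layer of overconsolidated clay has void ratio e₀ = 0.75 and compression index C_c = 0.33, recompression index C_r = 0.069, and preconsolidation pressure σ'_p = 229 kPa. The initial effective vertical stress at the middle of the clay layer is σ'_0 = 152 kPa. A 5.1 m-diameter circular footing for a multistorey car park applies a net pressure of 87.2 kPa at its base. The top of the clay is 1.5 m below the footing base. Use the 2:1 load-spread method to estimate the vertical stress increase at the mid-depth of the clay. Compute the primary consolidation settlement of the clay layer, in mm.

S_c ≈ 14 mm

Mid-depth of clay below the footing base: z = 1.5 + 4.9/2 = 3.95 m.
Stress increase at mid-clay by the 2:1 spreading method:
Δσ ≈ qD²/(D+z)² = 87.2×5.1²/(5.1+3.95)² = 27.692 kPa
Final effective stress: σ'_f = 152 + 27.692 = 179.69 kPa.
σ'_f = 179.69 ≤ σ'_p = 229 kPa, so the clay remains overconsolidated and only the recompression index applies:
S_c = C_r·H/(1+e₀)·log₁₀(σ'_f/σ'_0) = 0.069×4.9/1.75×log₁₀(179.69/152)
    = 0.1932 × 0.07268 = 0.01404 m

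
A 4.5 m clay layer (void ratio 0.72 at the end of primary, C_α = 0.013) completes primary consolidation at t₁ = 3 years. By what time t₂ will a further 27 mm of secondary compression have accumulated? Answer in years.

S_s = C_α·H/(1+e_p)·log₁₀(t₂/t₁) ⇒ log₁₀(t₂/t₁) = S_s·(1+e_p)/(C_α·H).
log₁₀(t₂/t₁) = 0.027 × (1+0.72) / (0.013×4.5) = 0.7938
t₂ = t₁ × 10^0.7938 = 3 × 6.221 = 18.66 years

t₂ ≈ 18.7 years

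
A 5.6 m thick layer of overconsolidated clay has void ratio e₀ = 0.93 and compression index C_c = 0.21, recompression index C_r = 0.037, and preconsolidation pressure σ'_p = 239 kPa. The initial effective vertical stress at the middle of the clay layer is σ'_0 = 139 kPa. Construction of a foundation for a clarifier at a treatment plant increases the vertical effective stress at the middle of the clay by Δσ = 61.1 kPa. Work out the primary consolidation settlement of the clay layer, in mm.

S_c ≈ 17 mm

Final effective stress: σ'_f = 139 + 61.1 = 200.1 kPa.
σ'_f = 200.1 ≤ σ'_p = 239 kPa, so the clay remains overconsolidated and only the recompression index applies:
S_c = C_r·H/(1+e₀)·log₁₀(σ'_f/σ'_0) = 0.037×5.6/1.93×log₁₀(200.1/139)
    = 0.10736 × 0.15823 = 0.01699 m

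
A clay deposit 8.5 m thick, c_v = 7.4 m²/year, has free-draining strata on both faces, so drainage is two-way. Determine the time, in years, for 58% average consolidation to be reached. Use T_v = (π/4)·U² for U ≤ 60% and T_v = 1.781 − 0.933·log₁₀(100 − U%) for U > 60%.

t ≈ 0.645 years

Drainage path length: H_d = H/2 = 4.25 m (double drainage).
U ≤ 60%: T_v = (π/4)·U² = (π/4)×0.58² = 0.26421.
t = T_v·H_d²/c_v = 0.26421×4.25²/7.4 = 0.6449 years.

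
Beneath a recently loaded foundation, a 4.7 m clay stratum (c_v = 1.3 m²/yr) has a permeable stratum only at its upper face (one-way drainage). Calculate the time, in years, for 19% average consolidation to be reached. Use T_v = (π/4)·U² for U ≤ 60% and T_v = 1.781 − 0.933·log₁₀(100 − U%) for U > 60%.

Drainage path length: H_d = H = 4.7 m (single drainage).
U ≤ 60%: T_v = (π/4)·U² = (π/4)×0.19² = 0.028353.
t = T_v·H_d²/c_v = 0.028353×4.7²/1.3 = 0.4818 years.

t ≈ 0.482 years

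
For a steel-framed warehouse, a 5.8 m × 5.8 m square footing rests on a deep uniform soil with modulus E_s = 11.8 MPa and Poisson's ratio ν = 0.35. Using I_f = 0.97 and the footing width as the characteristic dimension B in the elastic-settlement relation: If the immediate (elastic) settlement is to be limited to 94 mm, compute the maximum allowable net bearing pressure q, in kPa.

E_s = 11.8 MPa = 11800 kPa.
S_e = q·B·(1−ν²)/E_s · I_f  ⇒  q = S_e·E_s / (B·(1−ν²)·I_f).
q = 0.094 × 11800 / (5.8 × 0.8775 × 0.97) = 224.7 kPa

q ≈ 225 kPa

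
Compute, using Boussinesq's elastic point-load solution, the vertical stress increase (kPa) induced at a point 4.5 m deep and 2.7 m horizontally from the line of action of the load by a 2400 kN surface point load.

Boussinesq vertical stress below a point load on an elastic half-space:
Δσ_z = 3P/(2πz²) · [1 + (r/z)²]^(−5/2)
r/z = 2.7/4.5 = 0.6; [1+(r/z)²]^(−5/2) = 0.46361.
Δσ_z = 3×2400/(2π×4.5²) × 0.46361 = 56.588 × 0.46361 = 26.23 kPa

Δσ_z ≈ 26.2 kPa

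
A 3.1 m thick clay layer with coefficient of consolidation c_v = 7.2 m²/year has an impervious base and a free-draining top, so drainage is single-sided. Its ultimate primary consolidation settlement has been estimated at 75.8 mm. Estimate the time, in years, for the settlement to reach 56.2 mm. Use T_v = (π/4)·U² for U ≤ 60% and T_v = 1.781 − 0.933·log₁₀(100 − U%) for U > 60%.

t ≈ 0.618 years

Drainage path length: H_d = H = 3.1 m (single drainage).
U = S(t)/S_ult = 56.2/75.8 = 0.7414.
U > 60%: T_v = 1.781 − 0.933·log₁₀(100 − 74.142) = 0.46306.
t = T_v·H_d²/c_v = 0.46306×3.1²/7.2 = 0.6181 years.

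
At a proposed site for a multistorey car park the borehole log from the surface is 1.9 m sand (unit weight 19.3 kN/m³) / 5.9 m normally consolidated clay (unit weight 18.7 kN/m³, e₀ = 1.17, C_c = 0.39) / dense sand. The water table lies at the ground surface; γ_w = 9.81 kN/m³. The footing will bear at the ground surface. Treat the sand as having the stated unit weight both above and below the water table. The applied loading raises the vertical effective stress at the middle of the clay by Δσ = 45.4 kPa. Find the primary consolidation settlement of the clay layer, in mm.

S_c ≈ 325 mm

Mid-depth of clay below the ground surface: z = 1.9 + 5.9/2 = 4.85 m.
Total vertical stress at mid-clay: σ_v = 19.3×1.9 + 18.7×2.95 = 91.835 kPa.
Pore pressure: u = 9.81×(4.85 − 0) = 47.578 kPa.
Initial effective stress: σ'_0 = σ_v − u = 91.835 − 47.578 = 44.257 kPa.
Final effective stress: σ'_f = σ'_0 + Δσ = 44.257 + 45.4 = 89.657 kPa.
Normally consolidated clay, so the full stress increment lies on the virgin compression line:
S_c = C_c·H/(1+e₀)·log₁₀(σ'_f/σ'_0) = 0.39×5.9/(1+1.17)×log₁₀(89.657/44.257)
    = 1.0604 × 0.3066 = 0.3251 m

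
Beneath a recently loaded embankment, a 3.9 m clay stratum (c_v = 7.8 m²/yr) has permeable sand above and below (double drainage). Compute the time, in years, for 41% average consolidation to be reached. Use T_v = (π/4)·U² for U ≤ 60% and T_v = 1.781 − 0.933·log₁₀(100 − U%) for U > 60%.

t ≈ 0.0644 years

Drainage path length: H_d = H/2 = 1.95 m (double drainage).
U ≤ 60%: T_v = (π/4)·U² = (π/4)×0.41² = 0.13203.
t = T_v·H_d²/c_v = 0.13203×1.95²/7.8 = 0.06436 years.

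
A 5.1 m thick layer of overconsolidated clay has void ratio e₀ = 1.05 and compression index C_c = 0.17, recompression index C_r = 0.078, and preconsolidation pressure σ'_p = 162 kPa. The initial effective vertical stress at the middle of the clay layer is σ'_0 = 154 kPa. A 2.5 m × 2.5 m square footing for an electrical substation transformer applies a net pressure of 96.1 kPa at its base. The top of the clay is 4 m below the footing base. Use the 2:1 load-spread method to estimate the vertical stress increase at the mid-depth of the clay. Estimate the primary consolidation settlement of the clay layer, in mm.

S_c ≈ 3.92 mm

Mid-depth of clay below the footing base: z = 4 + 5.1/2 = 6.55 m.
Stress increase at mid-clay by the 2:1 spreading method:
Δσ = qBL/((B+z)(L+z)) = 96.1×2.5×2.5/((2.5+6.55)(2.5+6.55)) = 7.3334 kPa
Final effective stress: σ'_f = 154 + 7.3334 = 161.33 kPa.
σ'_f = 161.33 ≤ σ'_p = 162 kPa, so the clay remains overconsolidated and only the recompression index applies:
S_c = C_r·H/(1+e₀)·log₁₀(σ'_f/σ'_0) = 0.078×5.1/2.05×log₁₀(161.33/154)
    = 0.19405 × 0.020194 = 0.003919 m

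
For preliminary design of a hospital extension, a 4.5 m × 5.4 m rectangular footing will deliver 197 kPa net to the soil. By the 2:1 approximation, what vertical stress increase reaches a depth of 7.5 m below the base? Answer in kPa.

By the 2:1 method the load spreads at 1 horizontal : 2 vertical, so at depth z the loaded area has grown by z in each plan dimension:
Δσ = qBL/((B+z)(L+z)) = 197×4.5×5.4/((4.5+7.5)(5.4+7.5)) = 30.924 kPa

Δσ_z ≈ 30.9 kPa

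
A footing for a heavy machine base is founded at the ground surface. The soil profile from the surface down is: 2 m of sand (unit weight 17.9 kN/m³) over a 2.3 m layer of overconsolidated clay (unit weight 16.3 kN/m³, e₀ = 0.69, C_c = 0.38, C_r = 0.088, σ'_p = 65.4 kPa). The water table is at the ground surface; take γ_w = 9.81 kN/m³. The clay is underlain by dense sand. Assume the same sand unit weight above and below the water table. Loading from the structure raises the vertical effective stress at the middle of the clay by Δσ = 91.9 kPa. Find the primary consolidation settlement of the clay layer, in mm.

S_c ≈ 181 mm

Mid-depth of clay below the ground surface: z = 2 + 2.3/2 = 3.15 m.
Total vertical stress at mid-clay: σ_v = 17.9×2 + 16.3×1.15 = 54.545 kPa.
Pore pressure: u = 9.81×(3.15 − 0) = 30.902 kPa.
Initial effective stress: σ'_0 = σ_v − u = 54.545 − 30.902 = 23.643 kPa.
Final effective stress: σ'_f = 23.643 + 91.9 = 115.54 kPa.
σ'_f = 115.54 > σ'_p = 65.4 kPa, so the stress path crosses the preconsolidation pressure — recompression up to σ'_p, then virgin compression beyond:
S_c = H/(1+e₀)·[C_r·log₁₀(σ'_p/σ'_0) + C_c·log₁₀(σ'_f/σ'_p)]
    = 2.3/1.69 × [0.088×log₁₀(65.4/23.643) + 0.38×log₁₀(115.54/65.4)]
    = 1.3609 × [0.038885 + 0.093919] = 0.1807 m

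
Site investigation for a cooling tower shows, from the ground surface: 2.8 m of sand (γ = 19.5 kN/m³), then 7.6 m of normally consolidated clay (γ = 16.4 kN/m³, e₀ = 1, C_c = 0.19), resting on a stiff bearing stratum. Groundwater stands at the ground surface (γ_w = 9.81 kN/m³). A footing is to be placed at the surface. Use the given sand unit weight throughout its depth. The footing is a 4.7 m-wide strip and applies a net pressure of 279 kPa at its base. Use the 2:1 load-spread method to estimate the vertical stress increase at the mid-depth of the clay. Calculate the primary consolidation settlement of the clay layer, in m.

Mid-depth of clay below the ground surface: z = 2.8 + 7.6/2 = 6.6 m.
Total vertical stress at mid-clay: σ_v = 19.5×2.8 + 16.4×3.8 = 116.92 kPa.
Pore pressure: u = 9.81×(6.6 − 0) = 64.746 kPa.
Initial effective stress: σ'_0 = σ_v − u = 116.92 − 64.746 = 52.174 kPa.
Stress increase at mid-clay by the 2:1 spreading method:
Δσ = qB/(B+z) = 279×4.7/(4.7+6.6) = 116.04 kPa
Final effective stress: σ'_f = σ'_0 + Δσ = 52.174 + 116.04 = 168.21 kPa.
Normally consolidated clay, so the full stress increment lies on the virgin compression line:
S_c = C_c·H/(1+e₀)·log₁₀(σ'_f/σ'_0) = 0.19×7.6/(1+1)×log₁₀(168.21/52.174)
    = 0.722 × 0.5084 = 0.3671 m

S_c ≈ 0.367 m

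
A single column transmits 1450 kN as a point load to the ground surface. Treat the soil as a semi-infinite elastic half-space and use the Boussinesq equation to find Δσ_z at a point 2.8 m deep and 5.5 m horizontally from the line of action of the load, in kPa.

Boussinesq vertical stress below a point load on an elastic half-space:
Δσ_z = 3P/(2πz²) · [1 + (r/z)²]^(−5/2)
r/z = 5.5/2.8 = 1.9643; [1+(r/z)²]^(−5/2) = 0.01922.
Δσ_z = 3×1450/(2π×2.8²) × 0.01922 = 88.307 × 0.01922 = 1.697 kPa

Δσ_z ≈ 1.7 kPa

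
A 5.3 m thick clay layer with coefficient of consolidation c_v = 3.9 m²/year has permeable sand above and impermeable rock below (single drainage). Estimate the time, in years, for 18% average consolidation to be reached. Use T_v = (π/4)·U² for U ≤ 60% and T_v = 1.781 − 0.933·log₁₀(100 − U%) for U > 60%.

t ≈ 0.183 years

Drainage path length: H_d = H = 5.3 m (single drainage).
U ≤ 60%: T_v = (π/4)·U² = (π/4)×0.18² = 0.025447.
t = T_v·H_d²/c_v = 0.025447×5.3²/3.9 = 0.1833 years.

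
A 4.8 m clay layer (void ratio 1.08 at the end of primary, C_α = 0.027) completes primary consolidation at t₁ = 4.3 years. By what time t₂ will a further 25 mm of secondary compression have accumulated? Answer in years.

t₂ ≈ 10.8 years

S_s = C_α·H/(1+e_p)·log₁₀(t₂/t₁) ⇒ log₁₀(t₂/t₁) = S_s·(1+e_p)/(C_α·H).
log₁₀(t₂/t₁) = 0.025 × (1+1.08) / (0.027×4.8) = 0.4012
t₂ = t₁ × 10^0.4012 = 4.3 × 2.519 = 10.83 years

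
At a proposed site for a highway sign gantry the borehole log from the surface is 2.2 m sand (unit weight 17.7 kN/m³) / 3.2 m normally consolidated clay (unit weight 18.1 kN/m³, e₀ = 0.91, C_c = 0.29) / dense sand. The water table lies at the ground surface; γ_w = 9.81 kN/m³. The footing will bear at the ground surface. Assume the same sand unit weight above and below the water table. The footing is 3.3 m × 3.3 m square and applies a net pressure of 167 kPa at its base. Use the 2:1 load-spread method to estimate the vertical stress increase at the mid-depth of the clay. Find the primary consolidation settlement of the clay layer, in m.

S_c ≈ 0.164 m

Mid-depth of clay below the ground surface: z = 2.2 + 3.2/2 = 3.8 m.
Total vertical stress at mid-clay: σ_v = 17.7×2.2 + 18.1×1.6 = 67.9 kPa.
Pore pressure: u = 9.81×(3.8 − 0) = 37.278 kPa.
Initial effective stress: σ'_0 = σ_v − u = 67.9 − 37.278 = 30.622 kPa.
Stress increase at mid-clay by the 2:1 spreading method:
Δσ = qBL/((B+z)(L+z)) = 167×3.3×3.3/((3.3+3.8)(3.3+3.8)) = 36.077 kPa
Final effective stress: σ'_f = σ'_0 + Δσ = 30.622 + 36.077 = 66.699 kPa.
Normally consolidated clay, so the full stress increment lies on the virgin compression line:
S_c = C_c·H/(1+e₀)·log₁₀(σ'_f/σ'_0) = 0.29×3.2/(1+0.91)×log₁₀(66.699/30.622)
    = 0.48586 × 0.33809 = 0.1643 m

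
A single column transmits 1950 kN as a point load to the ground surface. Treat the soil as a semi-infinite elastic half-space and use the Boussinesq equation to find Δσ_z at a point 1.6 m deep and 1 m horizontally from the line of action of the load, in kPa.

Boussinesq vertical stress below a point load on an elastic half-space:
Δσ_z = 3P/(2πz²) · [1 + (r/z)²]^(−5/2)
r/z = 1/1.6 = 0.625; [1+(r/z)²]^(−5/2) = 0.43851.
Δσ_z = 3×1950/(2π×1.6²) × 0.43851 = 363.69 × 0.43851 = 159.5 kPa

Δσ_z ≈ 159 kPa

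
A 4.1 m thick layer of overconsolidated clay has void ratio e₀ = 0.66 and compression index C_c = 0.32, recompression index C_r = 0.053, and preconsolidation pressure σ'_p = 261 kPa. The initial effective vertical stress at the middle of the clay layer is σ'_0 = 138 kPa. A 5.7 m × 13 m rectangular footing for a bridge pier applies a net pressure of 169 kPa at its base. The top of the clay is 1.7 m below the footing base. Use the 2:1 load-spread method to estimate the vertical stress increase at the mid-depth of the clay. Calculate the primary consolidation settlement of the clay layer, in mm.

Mid-depth of clay below the footing base: z = 1.7 + 4.1/2 = 3.75 m.
Stress increase at mid-clay by the 2:1 spreading method:
Δσ = qBL/((B+z)(L+z)) = 169×5.7×13/((5.7+3.75)(13+3.75)) = 79.115 kPa
Final effective stress: σ'_f = 138 + 79.115 = 217.12 kPa.
σ'_f = 217.12 ≤ σ'_p = 261 kPa, so the clay remains overconsolidated and only the recompression index applies:
S_c = C_r·H/(1+e₀)·log₁₀(σ'_f/σ'_0) = 0.053×4.1/1.66×log₁₀(217.12/138)
    = 0.1309 × 0.19682 = 0.02576 m

S_c ≈ 25.8 mm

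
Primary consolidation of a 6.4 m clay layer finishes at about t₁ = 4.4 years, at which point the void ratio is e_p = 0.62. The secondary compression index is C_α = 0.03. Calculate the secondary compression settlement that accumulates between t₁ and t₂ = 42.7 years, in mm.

Secondary compression: S_s = C_α·H/(1+e_p)·log₁₀(t₂/t₁)
S_s = 0.03×6.4/(1+0.62)×log₁₀(42.7/4.4)
    = 0.1185 × 0.987 = 0.117 m

S_s ≈ 117 mm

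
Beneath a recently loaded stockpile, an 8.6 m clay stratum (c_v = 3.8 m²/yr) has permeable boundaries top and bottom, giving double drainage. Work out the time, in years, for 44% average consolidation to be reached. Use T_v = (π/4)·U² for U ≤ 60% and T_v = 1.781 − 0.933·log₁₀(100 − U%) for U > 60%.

t ≈ 0.74 years

Drainage path length: H_d = H/2 = 4.3 m (double drainage).
U ≤ 60%: T_v = (π/4)·U² = (π/4)×0.44² = 0.15205.
t = T_v·H_d²/c_v = 0.15205×4.3²/3.8 = 0.7398 years.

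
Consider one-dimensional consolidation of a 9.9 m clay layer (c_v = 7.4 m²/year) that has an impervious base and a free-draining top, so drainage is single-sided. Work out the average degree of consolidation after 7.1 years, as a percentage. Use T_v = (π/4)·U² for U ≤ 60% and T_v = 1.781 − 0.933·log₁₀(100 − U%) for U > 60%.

U ≈ 78.4 %

Drainage path length: H_d = H = 9.9 m (single drainage).
T_v = c_v·t/H_d² = 7.4×7.1/9.9² = 0.53607.
T_v = 0.53607 corresponds to the U > 60% branch:
U = 1 − 10^((1.781 − T_v)/0.933)/100 = 0.7841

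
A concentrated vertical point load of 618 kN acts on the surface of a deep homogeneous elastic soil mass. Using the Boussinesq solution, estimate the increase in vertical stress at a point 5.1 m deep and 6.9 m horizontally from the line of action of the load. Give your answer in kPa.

Boussinesq vertical stress below a point load on an elastic half-space:
Δσ_z = 3P/(2πz²) · [1 + (r/z)²]^(−5/2)
r/z = 6.9/5.1 = 1.3529; [1+(r/z)²]^(−5/2) = 0.074193.
Δσ_z = 3×618/(2π×5.1²) × 0.074193 = 11.345 × 0.074193 = 0.8417 kPa

Δσ_z ≈ 0.842 kPa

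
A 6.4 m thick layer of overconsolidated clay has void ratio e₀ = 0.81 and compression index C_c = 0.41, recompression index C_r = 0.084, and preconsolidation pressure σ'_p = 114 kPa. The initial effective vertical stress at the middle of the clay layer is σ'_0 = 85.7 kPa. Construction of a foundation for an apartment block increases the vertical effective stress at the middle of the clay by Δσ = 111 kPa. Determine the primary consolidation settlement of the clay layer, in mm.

S_c ≈ 380 mm

Final effective stress: σ'_f = 85.7 + 111 = 196.7 kPa.
σ'_f = 196.7 > σ'_p = 114 kPa, so the stress path crosses the preconsolidation pressure — recompression up to σ'_p, then virgin compression beyond:
S_c = H/(1+e₀)·[C_r·log₁₀(σ'_p/σ'_0) + C_c·log₁₀(σ'_f/σ'_p)]
    = 6.4/1.81 × [0.084×log₁₀(114/85.7) + 0.41×log₁₀(196.7/114)]
    = 3.5359 × [0.01041 + 0.097129] = 0.3802 m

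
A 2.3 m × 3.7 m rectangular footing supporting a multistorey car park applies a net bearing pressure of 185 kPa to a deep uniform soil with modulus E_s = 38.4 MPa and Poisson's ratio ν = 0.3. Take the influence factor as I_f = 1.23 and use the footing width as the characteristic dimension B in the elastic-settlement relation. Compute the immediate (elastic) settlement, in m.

Immediate (elastic) settlement: S_e = q·B·(1−ν²)/E_s · I_f.
E_s = 38.4 MPa = 38400 kPa.
S_e = 185 × 2.3 × (1 − 0.3²) / 38400 × 1.23
    = 185 × 2.3 × 0.91 / 38400 × 1.23
    = 0.0124 m

S_e ≈ 0.0124 m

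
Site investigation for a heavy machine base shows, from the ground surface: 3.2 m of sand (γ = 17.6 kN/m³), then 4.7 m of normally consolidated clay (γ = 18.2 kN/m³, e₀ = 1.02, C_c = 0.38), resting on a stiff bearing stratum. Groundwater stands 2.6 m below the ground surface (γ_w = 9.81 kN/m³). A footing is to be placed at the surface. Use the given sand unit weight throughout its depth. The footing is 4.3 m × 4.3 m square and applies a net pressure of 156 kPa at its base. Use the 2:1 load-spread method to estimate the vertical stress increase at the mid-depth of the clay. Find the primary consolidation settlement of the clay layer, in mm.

S_c ≈ 136 mm

Mid-depth of clay below the ground surface: z = 3.2 + 4.7/2 = 5.55 m.
Total vertical stress at mid-clay: σ_v = 17.6×3.2 + 18.2×2.35 = 99.09 kPa.
Pore pressure: u = 9.81×(5.55 − 2.6) = 28.94 kPa.
Initial effective stress: σ'_0 = σ_v − u = 99.09 − 28.94 = 70.15 kPa.
Stress increase at mid-clay by the 2:1 spreading method:
Δσ = qBL/((B+z)(L+z)) = 156×4.3×4.3/((4.3+5.55)(4.3+5.55)) = 29.73 kPa
Final effective stress: σ'_f = σ'_0 + Δσ = 70.15 + 29.73 = 99.88 kPa.
Normally consolidated clay, so the full stress increment lies on the virgin compression line:
S_c = C_c·H/(1+e₀)·log₁₀(σ'_f/σ'_0) = 0.38×4.7/(1+1.02)×log₁₀(99.88/70.15)
    = 0.88416 × 0.15345 = 0.1357 m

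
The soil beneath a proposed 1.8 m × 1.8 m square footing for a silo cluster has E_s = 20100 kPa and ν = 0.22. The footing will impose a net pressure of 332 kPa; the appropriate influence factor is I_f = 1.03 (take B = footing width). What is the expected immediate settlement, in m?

S_e ≈ 0.0291 m

Immediate (elastic) settlement: S_e = q·B·(1−ν²)/E_s · I_f.
S_e = 332 × 1.8 × (1 − 0.22²) / 20100 × 1.03
    = 332 × 1.8 × 0.9516 / 20100 × 1.03
    = 0.02914 m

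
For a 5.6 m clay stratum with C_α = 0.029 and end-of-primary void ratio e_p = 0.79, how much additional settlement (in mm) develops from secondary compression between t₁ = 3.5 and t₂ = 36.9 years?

S_s ≈ 92.8 mm

Secondary compression: S_s = C_α·H/(1+e_p)·log₁₀(t₂/t₁)
S_s = 0.029×5.6/(1+0.79)×log₁₀(36.9/3.5)
    = 0.09073 × 1.023 = 0.09281 m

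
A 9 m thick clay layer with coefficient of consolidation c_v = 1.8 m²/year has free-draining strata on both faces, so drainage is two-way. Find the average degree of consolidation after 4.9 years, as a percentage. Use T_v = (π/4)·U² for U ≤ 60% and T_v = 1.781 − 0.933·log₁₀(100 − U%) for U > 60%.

Drainage path length: H_d = H/2 = 4.5 m (double drainage).
T_v = c_v·t/H_d² = 1.8×4.9/4.5² = 0.43556.
T_v = 0.43556 corresponds to the U > 60% branch:
U = 1 − 10^((1.781 − T_v)/0.933)/100 = 0.7233

U ≈ 72.3 %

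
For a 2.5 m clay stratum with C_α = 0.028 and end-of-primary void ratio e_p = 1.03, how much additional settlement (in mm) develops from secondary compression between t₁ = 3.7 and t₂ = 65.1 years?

S_s ≈ 42.9 mm

Secondary compression: S_s = C_α·H/(1+e_p)·log₁₀(t₂/t₁)
S_s = 0.028×2.5/(1+1.03)×log₁₀(65.1/3.7)
    = 0.03448 × 1.245 = 0.04294 m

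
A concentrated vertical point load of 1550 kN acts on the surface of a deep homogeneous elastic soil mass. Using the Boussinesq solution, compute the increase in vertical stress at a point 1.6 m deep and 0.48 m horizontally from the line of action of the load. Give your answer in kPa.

Boussinesq vertical stress below a point load on an elastic half-space:
Δσ_z = 3P/(2πz²) · [1 + (r/z)²]^(−5/2)
r/z = 0.48/1.6 = 0.3; [1+(r/z)²]^(−5/2) = 0.80618.
Δσ_z = 3×1550/(2π×1.6²) × 0.80618 = 289.09 × 0.80618 = 233.1 kPa

Δσ_z ≈ 233 kPa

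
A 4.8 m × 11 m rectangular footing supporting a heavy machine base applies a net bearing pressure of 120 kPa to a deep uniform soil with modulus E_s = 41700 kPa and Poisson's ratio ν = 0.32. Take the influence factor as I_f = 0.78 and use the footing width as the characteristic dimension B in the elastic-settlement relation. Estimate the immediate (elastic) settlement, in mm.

S_e ≈ 9.67 mm

Immediate (elastic) settlement: S_e = q·B·(1−ν²)/E_s · I_f.
S_e = 120 × 4.8 × (1 − 0.32²) / 41700 × 0.78
    = 120 × 4.8 × 0.8976 / 41700 × 0.78
    = 0.009671 m = 9.671 mm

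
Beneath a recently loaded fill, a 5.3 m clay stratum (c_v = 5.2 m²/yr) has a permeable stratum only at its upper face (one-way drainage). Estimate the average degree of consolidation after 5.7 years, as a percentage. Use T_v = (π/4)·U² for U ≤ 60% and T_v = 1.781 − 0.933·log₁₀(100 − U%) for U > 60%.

U ≈ 94 %

Drainage path length: H_d = H = 5.3 m (single drainage).
T_v = c_v·t/H_d² = 5.2×5.7/5.3² = 1.0552.
T_v = 1.0552 corresponds to the U > 60% branch:
U = 1 − 10^((1.781 − T_v)/0.933)/100 = 0.94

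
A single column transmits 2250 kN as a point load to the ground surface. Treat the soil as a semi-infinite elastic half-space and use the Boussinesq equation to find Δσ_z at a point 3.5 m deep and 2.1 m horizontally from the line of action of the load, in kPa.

Boussinesq vertical stress below a point load on an elastic half-space:
Δσ_z = 3P/(2πz²) · [1 + (r/z)²]^(−5/2)
r/z = 2.1/3.5 = 0.6; [1+(r/z)²]^(−5/2) = 0.46361.
Δσ_z = 3×2250/(2π×3.5²) × 0.46361 = 87.698 × 0.46361 = 40.66 kPa

Δσ_z ≈ 40.7 kPa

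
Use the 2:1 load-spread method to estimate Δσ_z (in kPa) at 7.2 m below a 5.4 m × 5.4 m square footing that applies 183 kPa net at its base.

Δσ_z ≈ 33.6 kPa

By the 2:1 method the load spreads at 1 horizontal : 2 vertical, so at depth z the loaded area has grown by z in each plan dimension:
Δσ = qBL/((B+z)(L+z)) = 183×5.4×5.4/((5.4+7.2)(5.4+7.2)) = 33.612 kPa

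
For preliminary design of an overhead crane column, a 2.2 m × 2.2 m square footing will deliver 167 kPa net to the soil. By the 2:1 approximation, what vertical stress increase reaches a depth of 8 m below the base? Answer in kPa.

By the 2:1 method the load spreads at 1 horizontal : 2 vertical, so at depth z the loaded area has grown by z in each plan dimension:
Δσ = qBL/((B+z)(L+z)) = 167×2.2×2.2/((2.2+8)(2.2+8)) = 7.7689 kPa

Δσ_z ≈ 7.77 kPa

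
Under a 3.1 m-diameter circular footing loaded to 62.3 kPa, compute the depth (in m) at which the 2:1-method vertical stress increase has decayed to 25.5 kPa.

2:1 spreading — at depth z the loaded area has grown by z in each plan dimension:
qD²/(D+z)² = Δσ_z ⇒ z = D(√(q/Δσ_z) − 1) = 3.1×(√(62.3/25.5) − 1) = 1.745 m

z ≈ 1.75 m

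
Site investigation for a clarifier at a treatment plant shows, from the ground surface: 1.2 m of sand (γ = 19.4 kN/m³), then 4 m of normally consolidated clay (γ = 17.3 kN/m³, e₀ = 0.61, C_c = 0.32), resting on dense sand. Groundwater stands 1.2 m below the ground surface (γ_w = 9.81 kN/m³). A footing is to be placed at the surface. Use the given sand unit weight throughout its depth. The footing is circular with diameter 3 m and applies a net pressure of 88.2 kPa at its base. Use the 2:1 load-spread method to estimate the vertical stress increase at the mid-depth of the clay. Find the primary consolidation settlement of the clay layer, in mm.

Mid-depth of clay below the ground surface: z = 1.2 + 4/2 = 3.2 m.
Total vertical stress at mid-clay: σ_v = 19.4×1.2 + 17.3×2 = 57.88 kPa.
Pore pressure: u = 9.81×(3.2 − 1.2) = 19.62 kPa.
Initial effective stress: σ'_0 = σ_v − u = 57.88 − 19.62 = 38.26 kPa.
Stress increase at mid-clay by the 2:1 spreading method:
Δσ ≈ qD²/(D+z)² = 88.2×3²/(3+3.2)² = 20.65 kPa
Final effective stress: σ'_f = σ'_0 + Δσ = 38.26 + 20.65 = 58.91 kPa.
Normally consolidated clay, so the full stress increment lies on the virgin compression line:
S_c = C_c·H/(1+e₀)·log₁₀(σ'_f/σ'_0) = 0.32×4/(1+0.61)×log₁₀(58.91/38.26)
    = 0.79503 × 0.18744 = 0.149 m

S_c ≈ 149 mm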